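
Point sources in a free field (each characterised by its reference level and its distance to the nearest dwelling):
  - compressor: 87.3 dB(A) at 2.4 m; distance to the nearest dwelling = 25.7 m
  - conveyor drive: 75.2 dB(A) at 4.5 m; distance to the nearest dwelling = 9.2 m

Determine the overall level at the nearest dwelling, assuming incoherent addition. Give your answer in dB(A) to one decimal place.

First find each source's level at the receiver (point-source: −20·log₁₀(r/r_ref)), then combine on an intensity basis.
compressor: 87.3 − 20·log₁₀(25.7/2.4) = 87.3 − 20.59 = 66.71 dB(A).
conveyor drive: 75.2 − 20·log₁₀(9.2/4.5) = 75.2 − 6.21 = 68.99 dB(A).
Σ 10^(L/10) = 1.261e+07 → L_total = 10·log₁₀(1.261e+07) = 71.01 dB(A).

71.0 dB(A)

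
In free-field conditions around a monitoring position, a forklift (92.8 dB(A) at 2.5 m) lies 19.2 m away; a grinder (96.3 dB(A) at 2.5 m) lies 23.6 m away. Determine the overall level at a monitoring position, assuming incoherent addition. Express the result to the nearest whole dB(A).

79 dB(A)

First find each source's level at the receiver (point-source: −20·log₁₀(r/r_ref)), then combine on an intensity basis.
forklift: 92.8 − 20·log₁₀(19.2/2.5) = 92.8 − 17.71 = 75.09 dB(A).
grinder: 96.3 − 20·log₁₀(23.6/2.5) = 96.3 − 19.50 = 76.80 dB(A).
Σ 10^(L/10) = 8.017e+07 → L_total = 10·log₁₀(8.017e+07) = 79.04 dB(A).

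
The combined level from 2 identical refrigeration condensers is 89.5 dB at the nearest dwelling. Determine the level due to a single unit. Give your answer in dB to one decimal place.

86.5 dB

For N identical incoherent sources L_total = L₁ + 10·log₁₀ N, so L₁ = 89.5 − 10·log₁₀(2) = 89.5 − 3.010.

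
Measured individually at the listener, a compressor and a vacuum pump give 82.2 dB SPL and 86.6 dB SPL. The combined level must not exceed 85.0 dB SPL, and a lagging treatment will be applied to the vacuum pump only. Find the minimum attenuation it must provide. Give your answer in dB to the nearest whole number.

The untreated sources together contribute 10^(82.2/10) = 1.660e+08, i.e. 82.20 dB SPL.
To meet 85.0 dB SPL overall, the treated vacuum pump may contribute at most 10^(85.0/10) − 1.660e+08 = 1.503e+08, i.e. 81.77 dB SPL.
Required insertion loss = 86.6 − 81.77 = 4.83 dB.

5 dB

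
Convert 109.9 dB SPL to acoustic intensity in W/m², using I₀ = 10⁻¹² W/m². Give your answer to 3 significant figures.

0.0977 W/m²

I = I₀·10^(L/10) = 10⁻¹² × 10^(109.9/10) = 10^(-1.010).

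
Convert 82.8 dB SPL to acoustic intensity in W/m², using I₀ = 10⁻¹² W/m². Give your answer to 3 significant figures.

0.000191 W/m²

I = I₀·10^(L/10) = 10⁻¹² × 10^(82.8/10) = 10^(-3.720).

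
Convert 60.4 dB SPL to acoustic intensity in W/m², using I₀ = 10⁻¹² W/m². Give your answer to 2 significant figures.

L = 10·log₁₀(I/I₀) ⇒ I = I₀·10^(L/10) = 10⁻¹² × 10^6.04.

1.1e-06 W/m²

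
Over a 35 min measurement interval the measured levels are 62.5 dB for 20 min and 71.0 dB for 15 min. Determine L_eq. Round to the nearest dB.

L_eq = 10·log₁₀[(1/T)·Σ tᵢ·10^(Lᵢ/10)] with T = 35 min.
Σ tᵢ·10^(Lᵢ/10) = 20·10^(62.5/10) + 15·10^(71.0/10) = 2.244e+08.
L_eq = 10·log₁₀(2.244e+08/35) = 68.07 dB.

68 dB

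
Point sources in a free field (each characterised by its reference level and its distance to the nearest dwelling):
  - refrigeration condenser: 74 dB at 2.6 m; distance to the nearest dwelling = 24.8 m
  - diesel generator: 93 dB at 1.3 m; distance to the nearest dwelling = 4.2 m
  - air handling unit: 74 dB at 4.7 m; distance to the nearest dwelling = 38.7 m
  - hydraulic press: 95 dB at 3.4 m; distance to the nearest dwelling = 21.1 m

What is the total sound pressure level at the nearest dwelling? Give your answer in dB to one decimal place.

84.4 dB

Apply inverse-square spreading to bring every level to the receiver, then sum 10^(L/10).
refrigeration condenser: 74 − 20·log₁₀(24.8/2.6) = 74 − 19.59 = 54.41 dB.
diesel generator: 93 − 20·log₁₀(4.2/1.3) = 93 − 10.19 = 82.81 dB.
air handling unit: 74 − 20·log₁₀(38.7/4.7) = 74 − 18.31 = 55.69 dB.
hydraulic press: 95 − 20·log₁₀(21.1/3.4) = 95 − 15.86 = 79.14 dB.
Σ 10^(L/10) = 2.739e+08 → L_total = 10·log₁₀(2.739e+08) = 84.38 dB.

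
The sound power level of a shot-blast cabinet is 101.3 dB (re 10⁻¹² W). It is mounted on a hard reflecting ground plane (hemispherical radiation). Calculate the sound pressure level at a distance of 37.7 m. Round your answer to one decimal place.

The power spreads over a hemisphere of area 2π·r², so L_p = L_w − 10·log₁₀(2π·r²).
2π·r² = 8930 m², 10·log₁₀ of that is 39.509 dB.
L_p = 101.3 − 39.509 = 61.79 dB.

61.8 dB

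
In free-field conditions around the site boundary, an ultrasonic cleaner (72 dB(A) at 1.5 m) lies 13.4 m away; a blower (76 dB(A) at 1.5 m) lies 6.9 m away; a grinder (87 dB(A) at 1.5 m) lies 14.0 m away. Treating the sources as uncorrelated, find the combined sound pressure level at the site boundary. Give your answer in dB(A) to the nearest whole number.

Propagate each source to the receiver with L = L_ref − 20·log₁₀(r/r_ref), then add intensities.
ultrasonic cleaner: 72 − 20·log₁₀(13.4/1.5) = 72 − 19.02 = 52.98 dB(A).
blower: 76 − 20·log₁₀(6.9/1.5) = 76 − 13.26 = 62.74 dB(A).
grinder: 87 − 20·log₁₀(14.0/1.5) = 87 − 19.40 = 67.60 dB(A).
Σ 10^(L/10) = 7.833e+06 → L_total = 10·log₁₀(7.833e+06) = 68.94 dB(A).

69 dB(A)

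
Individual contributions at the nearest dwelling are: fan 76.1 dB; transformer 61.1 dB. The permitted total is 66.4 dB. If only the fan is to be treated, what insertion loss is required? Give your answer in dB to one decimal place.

The untreated sources together contribute 10^(61.1/10) = 1.288e+06, i.e. 61.10 dB.
To meet 66.4 dB overall, the treated fan may contribute at most 10^(66.4/10) − 1.288e+06 = 3.077e+06, i.e. 64.88 dB.
Required insertion loss = 76.1 − 64.88 = 11.22 dB.

11.2 dB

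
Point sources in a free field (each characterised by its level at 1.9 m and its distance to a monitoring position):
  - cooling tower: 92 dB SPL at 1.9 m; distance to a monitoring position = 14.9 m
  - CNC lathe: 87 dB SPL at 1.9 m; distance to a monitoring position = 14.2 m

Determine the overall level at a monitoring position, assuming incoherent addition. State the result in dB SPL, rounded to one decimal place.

First find each source's level at the receiver (point-source: −20·log₁₀(r/r_ref)), then combine on an intensity basis.
cooling tower: 92 − 20·log₁₀(14.9/1.9) = 92 − 17.89 = 74.11 dB SPL.
CNC lathe: 87 − 20·log₁₀(14.2/1.9) = 87 − 17.47 = 69.53 dB SPL.
Σ 10^(L/10) = 3.474e+07 → L_total = 10·log₁₀(3.474e+07) = 75.41 dB SPL.

75.4 dB SPL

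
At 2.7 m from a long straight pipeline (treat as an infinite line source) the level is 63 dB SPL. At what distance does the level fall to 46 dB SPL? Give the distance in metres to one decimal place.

The 17.0 dB drop corresponds to a distance ratio of 10^(17.0/10) for a line source.
r₂ = 2.7·10^((63−46)/10) = 2.7·10^(17.0/10) = 135.32 m.

135.3 m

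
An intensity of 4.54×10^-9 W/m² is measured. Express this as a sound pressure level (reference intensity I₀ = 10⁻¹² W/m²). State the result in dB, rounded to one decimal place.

Dividing by I₀ shifts the exponent by 12: I/I₀ = 4.54×10^3.
L = 10·(0.6571 + 3) = 36.57 dB.

36.6 dB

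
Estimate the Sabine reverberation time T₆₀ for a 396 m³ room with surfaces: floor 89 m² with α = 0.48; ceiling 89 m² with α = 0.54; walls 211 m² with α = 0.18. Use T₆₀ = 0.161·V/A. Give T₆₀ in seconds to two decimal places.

0.50 s

Total absorption A = 89·0.48 + 89·0.54 + 211·0.18 = 128.76 m² sabins.
T₆₀ = 0.161 × 396 / 128.76 = 0.495 s.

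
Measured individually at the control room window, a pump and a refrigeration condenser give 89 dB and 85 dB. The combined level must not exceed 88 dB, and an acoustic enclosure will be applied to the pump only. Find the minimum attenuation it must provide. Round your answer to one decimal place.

Everything except the pump sums to 10^(85/10) = 3.162e+08 in linear terms, 85.00 dB.
The limit corresponds to 10^(88/10) = 6.310e+08; subtracting the fixed part leaves 3.147e+08 for the pump, i.e. 84.98 dB.
So the pump must be reduced from 89 to 84.98 dB: IL = 4.02 dB.

4.0 dB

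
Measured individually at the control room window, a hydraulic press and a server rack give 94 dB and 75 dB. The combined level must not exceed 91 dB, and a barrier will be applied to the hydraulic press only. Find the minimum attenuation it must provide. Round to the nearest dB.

Everything except the hydraulic press sums to 10^(75/10) = 3.162e+07 in linear terms, 75.00 dB.
The limit corresponds to 10^(91/10) = 1.259e+09; subtracting the fixed part leaves 1.227e+09 for the hydraulic press, i.e. 90.89 dB.
So the hydraulic press must be reduced from 94 to 90.89 dB: IL = 3.11 dB.

3 dB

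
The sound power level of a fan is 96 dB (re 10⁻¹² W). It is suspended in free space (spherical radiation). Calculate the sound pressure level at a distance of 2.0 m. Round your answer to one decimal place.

Free-field spherical radiation: L_p = L_w − 10·log₁₀(4π·r²), r = 2.0 m.
4π·r² = 50.27 m², 10·log₁₀ of that is 17.013 dB.
L_p = 96 − 17.013 = 78.99 dB.

79.0 dB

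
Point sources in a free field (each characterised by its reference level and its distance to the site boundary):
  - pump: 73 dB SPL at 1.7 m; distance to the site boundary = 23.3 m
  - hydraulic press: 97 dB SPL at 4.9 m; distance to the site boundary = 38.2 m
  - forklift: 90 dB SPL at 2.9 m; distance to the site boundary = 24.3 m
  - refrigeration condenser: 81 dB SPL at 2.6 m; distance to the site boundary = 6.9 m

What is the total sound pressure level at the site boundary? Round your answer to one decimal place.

Apply inverse-square spreading to bring every level to the receiver, then sum 10^(L/10).
pump: 73 − 20·log₁₀(23.3/1.7) = 73 − 22.74 = 50.26 dB SPL.
hydraulic press: 97 − 20·log₁₀(38.2/4.9) = 97 − 17.84 = 79.16 dB SPL.
forklift: 90 − 20·log₁₀(24.3/2.9) = 90 − 18.46 = 71.54 dB SPL.
refrigeration condenser: 81 − 20·log₁₀(6.9/2.6) = 81 − 8.48 = 72.52 dB SPL.
Σ 10^(L/10) = 1.147e+08 → L_total = 10·log₁₀(1.147e+08) = 80.60 dB SPL.

80.6 dB SPL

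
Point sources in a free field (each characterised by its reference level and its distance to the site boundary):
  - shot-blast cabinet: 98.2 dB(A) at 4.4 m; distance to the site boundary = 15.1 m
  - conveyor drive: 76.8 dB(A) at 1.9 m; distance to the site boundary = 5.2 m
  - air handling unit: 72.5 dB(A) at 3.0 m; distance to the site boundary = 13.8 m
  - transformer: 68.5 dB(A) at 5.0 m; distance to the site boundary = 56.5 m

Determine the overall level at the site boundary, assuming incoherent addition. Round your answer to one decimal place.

First find each source's level at the receiver (point-source: −20·log₁₀(r/r_ref)), then combine on an intensity basis.
shot-blast cabinet: 98.2 − 20·log₁₀(15.1/4.4) = 98.2 − 10.71 = 87.49 dB(A).
conveyor drive: 76.8 − 20·log₁₀(5.2/1.9) = 76.8 − 8.74 = 68.06 dB(A).
air handling unit: 72.5 − 20·log₁₀(13.8/3.0) = 72.5 − 13.26 = 59.24 dB(A).
transformer: 68.5 − 20·log₁₀(56.5/5.0) = 68.5 − 21.06 = 47.44 dB(A).
Σ 10^(L/10) = 5.683e+08 → L_total = 10·log₁₀(5.683e+08) = 87.55 dB(A).

87.5 dB(A)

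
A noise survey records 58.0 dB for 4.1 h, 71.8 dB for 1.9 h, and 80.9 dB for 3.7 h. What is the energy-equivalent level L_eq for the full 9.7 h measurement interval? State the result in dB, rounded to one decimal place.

77.0 dB

The energy average is taken in the linear domain: L_eq = 10·log₁₀[(Σ tᵢ·10^(Lᵢ/10))/T], T = 9.7 h.
Σ tᵢ·10^(Lᵢ/10) = 4.1·10^(58.0/10) + 1.9·10^(71.8/10) + 3.7·10^(80.9/10) = 4.865e+08.
L_eq = 10·log₁₀(4.865e+08/9.7) = 77.00 dB.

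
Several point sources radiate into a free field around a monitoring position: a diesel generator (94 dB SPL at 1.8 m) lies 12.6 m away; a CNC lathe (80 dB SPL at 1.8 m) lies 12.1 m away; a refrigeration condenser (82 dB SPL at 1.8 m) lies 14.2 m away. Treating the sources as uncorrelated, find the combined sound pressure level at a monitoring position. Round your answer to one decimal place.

77.5 dB SPL

Propagate each source to the receiver with L = L_ref − 20·log₁₀(r/r_ref), then add intensities.
diesel generator: 94 − 20·log₁₀(12.6/1.8) = 94 − 16.90 = 77.10 dB SPL.
CNC lathe: 80 − 20·log₁₀(12.1/1.8) = 80 − 16.55 = 63.45 dB SPL.
refrigeration condenser: 82 − 20·log₁₀(14.2/1.8) = 82 − 17.94 = 64.06 dB SPL.
Σ 10^(L/10) = 5.602e+07 → L_total = 10·log₁₀(5.602e+07) = 77.48 dB SPL.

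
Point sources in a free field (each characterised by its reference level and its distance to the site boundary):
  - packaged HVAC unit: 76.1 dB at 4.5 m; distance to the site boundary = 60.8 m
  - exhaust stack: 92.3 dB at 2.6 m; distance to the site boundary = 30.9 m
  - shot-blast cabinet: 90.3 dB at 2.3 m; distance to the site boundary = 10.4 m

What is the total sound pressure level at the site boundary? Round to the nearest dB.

78 dB

Apply inverse-square spreading to bring every level to the receiver, then sum 10^(L/10).
packaged HVAC unit: 76.1 − 20·log₁₀(60.8/4.5) = 76.1 − 22.61 = 53.49 dB.
exhaust stack: 92.3 − 20·log₁₀(30.9/2.6) = 92.3 − 21.50 = 70.80 dB.
shot-blast cabinet: 90.3 − 20·log₁₀(10.4/2.3) = 90.3 − 13.11 = 77.19 dB.
Σ 10^(L/10) = 6.465e+07 → L_total = 10·log₁₀(6.465e+07) = 78.11 dB.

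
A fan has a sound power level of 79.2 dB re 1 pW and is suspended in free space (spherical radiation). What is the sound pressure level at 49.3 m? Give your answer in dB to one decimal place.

Free-field spherical radiation: L_p = L_w − 10·log₁₀(4π·r²), r = 49.3 m.
4π·r² = 3.054e+04 m², 10·log₁₀ of that is 44.849 dB.
L_p = 79.2 − 44.849 = 34.35 dB.

34.4 dB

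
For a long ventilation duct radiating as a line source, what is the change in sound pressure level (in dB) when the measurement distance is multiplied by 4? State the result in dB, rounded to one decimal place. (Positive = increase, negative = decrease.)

Line-source spreading: ΔL = −10·log₁₀(r₂/r₁).
ΔL = −10·log₁₀(4) = -6.02 dB.

-6.0 dB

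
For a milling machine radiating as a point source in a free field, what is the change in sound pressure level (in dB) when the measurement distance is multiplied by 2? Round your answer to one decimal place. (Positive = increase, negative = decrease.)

-6.0 dB

With spherical spreading the level changes by −20·log₁₀(r₂/r₁).
ΔL = −20·log₁₀(2) = -6.02 dB.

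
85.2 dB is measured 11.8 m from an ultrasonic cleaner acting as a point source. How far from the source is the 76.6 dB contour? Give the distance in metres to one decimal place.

For a point source L₁ − L₂ = 20·log₁₀(r₂/r₁), so r₂ = r₁·10^((L₁−L₂)/20).
r₂ = 11.8·10^((85.2−76.6)/20) = 11.8·10^(8.6/20) = 31.76 m.

31.8 m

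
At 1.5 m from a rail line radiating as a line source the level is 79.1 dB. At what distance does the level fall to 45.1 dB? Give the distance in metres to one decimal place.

For a line source L₁ − L₂ = 10·log₁₀(r₂/r₁), so r₂ = r₁·10^((L₁−L₂)/10).
r₂ = 1.5·10^((79.1−45.1)/10) = 1.5·10^(34.0/10) = 3767.83 m.

3767.8 m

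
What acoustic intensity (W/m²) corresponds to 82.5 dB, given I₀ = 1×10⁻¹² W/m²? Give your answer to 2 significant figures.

0.00018 W/m²

I/I₀ = 10^(82.5/10) = 1.778e+08, so I = 1.778e+08 × 10⁻¹² W/m².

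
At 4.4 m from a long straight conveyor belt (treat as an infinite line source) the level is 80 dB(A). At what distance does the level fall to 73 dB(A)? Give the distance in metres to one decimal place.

The 7.0 dB drop corresponds to a distance ratio of 10^(7.0/10) for a line source.
r₂ = 4.4·10^((80−73)/10) = 4.4·10^(7.0/10) = 22.05 m.

22.1 m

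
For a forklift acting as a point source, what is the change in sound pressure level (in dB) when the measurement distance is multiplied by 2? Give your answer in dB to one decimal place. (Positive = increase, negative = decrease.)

A point source loses 6 dB per doubling of distance; generally ΔL = −20·log₁₀(r₂/r₁).
ΔL = −20·log₁₀(2) = -6.02 dB.

-6.0 dB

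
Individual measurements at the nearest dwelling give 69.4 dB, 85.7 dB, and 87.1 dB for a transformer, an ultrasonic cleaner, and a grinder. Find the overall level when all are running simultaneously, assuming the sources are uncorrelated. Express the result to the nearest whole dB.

90 dB

Incoherent sources combine by intensity addition: L_total = 10·log₁₀(Σ 10^(L_i/10)).
Σ 10^(L/10) = 10^(69.4/10) + 10^(85.7/10) + 10^(87.1/10) = 8.931e+08.
L_total = 10·log₁₀(8.931e+08) = 89.51 dB.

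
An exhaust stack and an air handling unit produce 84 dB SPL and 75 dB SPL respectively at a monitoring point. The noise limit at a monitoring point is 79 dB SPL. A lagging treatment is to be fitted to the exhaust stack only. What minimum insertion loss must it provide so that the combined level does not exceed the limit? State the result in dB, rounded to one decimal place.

7.2 dB

Everything except the exhaust stack sums to 10^(75/10) = 3.162e+07 in linear terms, 75.00 dB SPL.
The limit corresponds to 10^(79/10) = 7.943e+07; subtracting the fixed part leaves 4.781e+07 for the exhaust stack, i.e. 76.80 dB SPL.
So the exhaust stack must be reduced from 84 to 76.80 dB SPL: IL = 7.20 dB.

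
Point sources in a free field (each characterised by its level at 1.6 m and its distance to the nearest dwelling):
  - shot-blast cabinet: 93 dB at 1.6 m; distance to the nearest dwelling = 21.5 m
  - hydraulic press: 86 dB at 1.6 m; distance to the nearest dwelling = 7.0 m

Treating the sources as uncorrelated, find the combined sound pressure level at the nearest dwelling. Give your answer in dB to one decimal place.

75.0 dB

Propagate each source to the receiver with L = L_ref − 20·log₁₀(r/r_ref), then add intensities.
shot-blast cabinet: 93 − 20·log₁₀(21.5/1.6) = 93 − 22.57 = 70.43 dB.
hydraulic press: 86 − 20·log₁₀(7.0/1.6) = 86 − 12.82 = 73.18 dB.
Σ 10^(L/10) = 3.185e+07 → L_total = 10·log₁₀(3.185e+07) = 75.03 dB.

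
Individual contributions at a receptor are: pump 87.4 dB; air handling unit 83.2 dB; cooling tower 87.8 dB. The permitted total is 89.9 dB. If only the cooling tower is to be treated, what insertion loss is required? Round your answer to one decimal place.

4.4 dB

Fixed contribution from the other sources: Σ 10^(L/10) = 10^(87.4/10) + 10^(83.2/10) = 7.585e+08 (88.80 dB).
The limit corresponds to 10^(89.9/10) = 9.772e+08; subtracting the fixed part leaves 2.188e+08 for the cooling tower, i.e. 83.40 dB.
So the cooling tower must be reduced from 87.8 to 83.40 dB: IL = 4.40 dB.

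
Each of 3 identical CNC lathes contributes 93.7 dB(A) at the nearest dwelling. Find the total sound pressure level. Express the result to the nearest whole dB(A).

L_total = L₁ + 10·log₁₀ N for N identical incoherent sources.
L_total = 93.7 + 10·log₁₀(3) = 93.7 + 4.771 = 98.47 dB(A).

98 dB(A)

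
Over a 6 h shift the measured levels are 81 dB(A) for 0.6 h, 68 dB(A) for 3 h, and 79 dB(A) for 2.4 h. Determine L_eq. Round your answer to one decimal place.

Weight each interval's intensity by its duration and average over T = 6 h:
Σ tᵢ·10^(Lᵢ/10) = 0.6·10^(81/10) + 3·10^(68/10) + 2.4·10^(79/10) = 2.851e+08.
L_eq = 10·log₁₀(2.851e+08/6) = 76.77 dB(A).

76.8 dB(A)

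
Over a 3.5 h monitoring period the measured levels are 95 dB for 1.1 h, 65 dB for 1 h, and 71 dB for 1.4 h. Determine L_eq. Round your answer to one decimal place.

L_eq = 10·log₁₀[(1/T)·Σ tᵢ·10^(Lᵢ/10)] with T = 3.5 h.
Σ tᵢ·10^(Lᵢ/10) = 1.1·10^(95/10) + 1·10^(65/10) + 1.4·10^(71/10) = 3.499e+09.
L_eq = 10·log₁₀(3.499e+09/3.5) = 90.00 dB.

90.0 dB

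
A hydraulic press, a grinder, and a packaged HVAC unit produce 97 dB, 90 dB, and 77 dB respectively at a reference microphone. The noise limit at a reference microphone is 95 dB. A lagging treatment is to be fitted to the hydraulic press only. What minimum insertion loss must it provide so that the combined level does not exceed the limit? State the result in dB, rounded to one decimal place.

The untreated sources together contribute 10^(90/10) + 10^(77/10) = 1.050e+09, i.e. 90.21 dB.
The limit corresponds to 10^(95/10) = 3.162e+09; subtracting the fixed part leaves 2.112e+09 for the hydraulic press, i.e. 93.25 dB.
So the hydraulic press must be reduced from 97 to 93.25 dB: IL = 3.75 dB.

3.8 dB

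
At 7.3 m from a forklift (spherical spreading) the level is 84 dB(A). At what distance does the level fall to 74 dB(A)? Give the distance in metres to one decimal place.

The 10.0 dB drop corresponds to a distance ratio of 10^(10.0/20) for a point source.
r₂ = 7.3·10^((84−74)/20) = 7.3·10^(10.0/20) = 23.08 m.

23.1 m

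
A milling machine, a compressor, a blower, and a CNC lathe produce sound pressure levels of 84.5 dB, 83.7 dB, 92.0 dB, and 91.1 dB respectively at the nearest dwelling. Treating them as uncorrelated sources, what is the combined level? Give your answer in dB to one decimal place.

95.3 dB

For uncorrelated sources the intensities add, so convert each level to linear form, sum, and take 10·log₁₀ of the total.
Σ 10^(L/10) = 10^(84.5/10) + 10^(83.7/10) + 10^(92.0/10) + 10^(91.1/10) = 3.389e+09.
L_total = 10·log₁₀(3.389e+09) = 95.30 dB.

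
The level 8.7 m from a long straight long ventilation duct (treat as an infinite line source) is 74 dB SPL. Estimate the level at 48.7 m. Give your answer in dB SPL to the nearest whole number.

67 dB SPL

For a line source, L₂ = L₁ − 10·log₁₀(r₂/r₁).
L₂ = 74 − 10·log₁₀(48.7/8.7) = 74 − 7.480 = 66.52 dB SPL.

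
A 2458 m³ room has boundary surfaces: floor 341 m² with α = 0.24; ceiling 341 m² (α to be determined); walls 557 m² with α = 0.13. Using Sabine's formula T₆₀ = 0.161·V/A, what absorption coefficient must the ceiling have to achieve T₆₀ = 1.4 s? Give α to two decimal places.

0.38

Required total absorption A = 0.161·2458/1.4 = 282.67 m².
Absorption from the other surfaces = 341·0.24 + 557·0.13 = 154.25 m², so the ceiling must supply 128.42 m² over 341 m².
α = 128.42/341 = 0.377.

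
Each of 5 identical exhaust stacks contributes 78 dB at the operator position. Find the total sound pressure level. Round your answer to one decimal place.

With 5 equal, uncorrelated contributions the intensity is 5× that of one unit, giving a rise of 10·log₁₀ 5.
L_total = 78 + 10·log₁₀(5) = 78 + 6.990 = 84.99 dB.

85.0 dB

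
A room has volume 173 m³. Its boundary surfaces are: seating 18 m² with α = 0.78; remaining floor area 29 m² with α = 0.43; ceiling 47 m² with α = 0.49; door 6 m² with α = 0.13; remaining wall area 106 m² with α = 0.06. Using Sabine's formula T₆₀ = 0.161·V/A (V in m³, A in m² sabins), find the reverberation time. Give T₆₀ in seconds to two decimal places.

0.49 s

Total absorption A = 18·0.78 + 29·0.43 + 47·0.49 + 6·0.13 + 106·0.06 = 56.68 m² sabins.
T₆₀ = 0.161 × 173 / 56.68 = 0.491 s.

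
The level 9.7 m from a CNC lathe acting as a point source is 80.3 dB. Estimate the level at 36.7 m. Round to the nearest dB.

69 dB

Point-source attenuation: ΔL = 20·log₁₀(r₂/r₁) = 20·log₁₀(36.7/9.7) = 11.558 dB.
L₂ = 80.3 − 20·log₁₀(36.7/9.7) = 80.3 − 11.558 = 68.74 dB.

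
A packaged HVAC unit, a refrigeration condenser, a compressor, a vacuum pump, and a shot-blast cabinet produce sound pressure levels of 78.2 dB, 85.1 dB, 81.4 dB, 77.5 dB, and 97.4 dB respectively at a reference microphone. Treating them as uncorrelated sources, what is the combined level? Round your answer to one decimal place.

Incoherent sources combine by intensity addition: L_total = 10·log₁₀(Σ 10^(L_i/10)).
Σ 10^(L/10) = 10^(78.2/10) + 10^(85.1/10) + 10^(81.4/10) + 10^(77.5/10) + 10^(97.4/10) = 6.079e+09.
L_total = 10·log₁₀(6.079e+09) = 97.84 dB.

97.8 dB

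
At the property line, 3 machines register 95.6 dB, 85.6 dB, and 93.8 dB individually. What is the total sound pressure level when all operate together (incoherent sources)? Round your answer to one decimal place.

For uncorrelated sources the intensities add, so convert each level to linear form, sum, and take 10·log₁₀ of the total.
Σ 10^(L/10) = 10^(95.6/10) + 10^(85.6/10) + 10^(93.8/10) = 6.393e+09.
L_total = 10·log₁₀(6.393e+09) = 98.06 dB.

98.1 dB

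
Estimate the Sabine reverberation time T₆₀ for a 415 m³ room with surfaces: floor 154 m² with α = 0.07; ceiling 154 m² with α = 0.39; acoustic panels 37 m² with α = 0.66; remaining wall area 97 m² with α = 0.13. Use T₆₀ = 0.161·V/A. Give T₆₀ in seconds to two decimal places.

0.62 s

Total absorption A = 154·0.07 + 154·0.39 + 37·0.66 + 97·0.13 = 107.87 m² sabins.
T₆₀ = 0.161 × 415 / 107.87 = 0.619 s.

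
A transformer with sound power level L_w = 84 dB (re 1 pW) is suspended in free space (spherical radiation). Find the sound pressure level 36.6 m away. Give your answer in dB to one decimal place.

41.7 dB

L_p = L_w − 10·log₁₀(4π·r²) with r = 36.6 m.
4π·r² = 1.683e+04 m², 10·log₁₀ of that is 42.262 dB.
L_p = 84 − 42.262 = 41.74 dB.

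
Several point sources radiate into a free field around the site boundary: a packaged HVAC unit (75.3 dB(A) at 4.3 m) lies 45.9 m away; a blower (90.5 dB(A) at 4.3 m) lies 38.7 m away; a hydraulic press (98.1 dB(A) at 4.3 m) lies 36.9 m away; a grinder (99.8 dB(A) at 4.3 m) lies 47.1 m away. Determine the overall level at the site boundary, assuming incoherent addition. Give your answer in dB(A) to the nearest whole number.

Propagate each source to the receiver with L = L_ref − 20·log₁₀(r/r_ref), then add intensities.
packaged HVAC unit: 75.3 − 20·log₁₀(45.9/4.3) = 75.3 − 20.57 = 54.73 dB(A).
blower: 90.5 − 20·log₁₀(38.7/4.3) = 90.5 − 19.08 = 71.42 dB(A).
hydraulic press: 98.1 − 20·log₁₀(36.9/4.3) = 98.1 − 18.67 = 79.43 dB(A).
grinder: 99.8 − 20·log₁₀(47.1/4.3) = 99.8 − 20.79 = 79.01 dB(A).
Σ 10^(L/10) = 1.814e+08 → L_total = 10·log₁₀(1.814e+08) = 82.59 dB(A).

83 dB(A)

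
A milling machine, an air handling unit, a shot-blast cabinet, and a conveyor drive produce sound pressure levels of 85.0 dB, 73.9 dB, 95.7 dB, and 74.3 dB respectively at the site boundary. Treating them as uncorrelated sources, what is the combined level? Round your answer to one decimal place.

For uncorrelated sources the intensities add, so convert each level to linear form, sum, and take 10·log₁₀ of the total.
Σ 10^(L/10) = 10^(85.0/10) + 10^(73.9/10) + 10^(95.7/10) + 10^(74.3/10) = 4.083e+09.
L_total = 10·log₁₀(4.083e+09) = 96.11 dB.

96.1 dB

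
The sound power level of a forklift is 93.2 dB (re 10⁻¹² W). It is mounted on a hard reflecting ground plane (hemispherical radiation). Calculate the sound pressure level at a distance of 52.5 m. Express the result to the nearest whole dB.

51 dB

The power spreads over a hemisphere of area 2π·r², so L_p = L_w − 10·log₁₀(2π·r²).
2π·r² = 1.732e+04 m², 10·log₁₀ of that is 42.385 dB.
L_p = 93.2 − 42.385 = 50.82 dB.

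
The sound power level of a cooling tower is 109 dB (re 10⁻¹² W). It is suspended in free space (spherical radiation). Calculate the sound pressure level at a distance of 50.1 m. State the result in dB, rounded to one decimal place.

64.0 dB

L_p = L_w − 10·log₁₀(4π·r²) with r = 50.1 m.
4π·r² = 3.154e+04 m², 10·log₁₀ of that is 44.989 dB.
L_p = 109 − 44.989 = 64.01 dB.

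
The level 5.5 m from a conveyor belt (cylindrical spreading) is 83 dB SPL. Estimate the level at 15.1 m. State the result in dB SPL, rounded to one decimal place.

Cylindrical spreading from a line source gives a 10·log₁₀(r₂/r₁) drop.
L₂ = 83 − 10·log₁₀(15.1/5.5) = 83 − 4.386 = 78.61 dB SPL.

78.6 dB SPL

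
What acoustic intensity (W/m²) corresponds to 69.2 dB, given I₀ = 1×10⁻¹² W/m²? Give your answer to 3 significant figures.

8.32e-06 W/m²

I = I₀·10^(L/10) = 10⁻¹² × 10^(69.2/10) = 10^(-5.080).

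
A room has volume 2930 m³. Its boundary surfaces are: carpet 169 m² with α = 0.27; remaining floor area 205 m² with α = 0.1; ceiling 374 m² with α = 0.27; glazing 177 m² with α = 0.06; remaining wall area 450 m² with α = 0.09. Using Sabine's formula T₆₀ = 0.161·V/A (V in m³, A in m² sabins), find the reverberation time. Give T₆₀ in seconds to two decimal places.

A = Σ Sᵢαᵢ = 169·0.27 + 205·0.1 + 374·0.27 + 177·0.06 + 450·0.09 = 218.23 m².
T₆₀ = 0.161 × 2930 / 218.23 = 2.162 s.

2.16 s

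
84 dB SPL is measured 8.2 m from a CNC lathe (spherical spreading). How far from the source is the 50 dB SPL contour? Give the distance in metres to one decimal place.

411.0 m

Point-source spreading drops the level by 20·log₁₀(r₂/r₁); inverting, r₂/r₁ = 10^(ΔL/20).
r₂ = 8.2·10^((84−50)/20) = 8.2·10^(34.0/20) = 410.97 m.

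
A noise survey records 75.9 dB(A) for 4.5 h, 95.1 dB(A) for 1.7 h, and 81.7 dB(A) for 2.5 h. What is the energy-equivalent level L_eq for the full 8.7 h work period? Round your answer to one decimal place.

The energy average is taken in the linear domain: L_eq = 10·log₁₀[(Σ tᵢ·10^(Lᵢ/10))/T], T = 8.7 h.
Σ tᵢ·10^(Lᵢ/10) = 4.5·10^(75.9/10) + 1.7·10^(95.1/10) + 2.5·10^(81.7/10) = 6.046e+09.
L_eq = 10·log₁₀(6.046e+09/8.7) = 88.42 dB(A).

88.4 dB(A)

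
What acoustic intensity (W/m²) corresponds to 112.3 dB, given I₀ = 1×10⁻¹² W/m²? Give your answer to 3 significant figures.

0.170 W/m²

I/I₀ = 10^(112.3/10) = 1.698e+11, so I = 1.698e+11 × 10⁻¹² W/m².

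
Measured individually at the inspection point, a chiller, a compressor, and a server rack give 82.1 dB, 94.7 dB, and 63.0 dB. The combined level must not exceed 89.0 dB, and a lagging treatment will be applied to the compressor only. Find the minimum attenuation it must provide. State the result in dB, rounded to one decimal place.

6.7 dB

Fixed contribution from the other sources: Σ 10^(L/10) = 10^(82.1/10) + 10^(63.0/10) = 1.642e+08 (82.15 dB).
To meet 89.0 dB overall, the treated compressor may contribute at most 10^(89.0/10) − 1.642e+08 = 6.302e+08, i.e. 87.99 dB.
So the compressor must be reduced from 94.7 to 87.99 dB: IL = 6.71 dB.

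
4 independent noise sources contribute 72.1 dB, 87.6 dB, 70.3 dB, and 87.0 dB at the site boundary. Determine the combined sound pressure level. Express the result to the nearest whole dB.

For uncorrelated sources the intensities add, so convert each level to linear form, sum, and take 10·log₁₀ of the total.
Σ 10^(L/10) = 10^(72.1/10) + 10^(87.6/10) + 10^(70.3/10) + 10^(87.0/10) = 1.104e+09.
L_total = 10·log₁₀(1.104e+09) = 90.43 dB.

90 dB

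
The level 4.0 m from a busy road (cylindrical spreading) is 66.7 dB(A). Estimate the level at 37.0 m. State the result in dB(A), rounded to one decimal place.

57.0 dB(A)

Cylindrical spreading from a line source gives a 10·log₁₀(r₂/r₁) drop.
L₂ = 66.7 − 10·log₁₀(37.0/4.0) = 66.7 − 9.661 = 57.04 dB(A).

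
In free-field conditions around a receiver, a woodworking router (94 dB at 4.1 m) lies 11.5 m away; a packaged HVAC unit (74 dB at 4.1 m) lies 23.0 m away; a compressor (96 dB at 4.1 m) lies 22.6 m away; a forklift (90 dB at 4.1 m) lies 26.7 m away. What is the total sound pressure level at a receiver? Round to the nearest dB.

Apply inverse-square spreading to bring every level to the receiver, then sum 10^(L/10).
woodworking router: 94 − 20·log₁₀(11.5/4.1) = 94 − 8.96 = 85.04 dB.
packaged HVAC unit: 74 − 20·log₁₀(23.0/4.1) = 74 − 14.98 = 59.02 dB.
compressor: 96 − 20·log₁₀(22.6/4.1) = 96 − 14.83 = 81.17 dB.
forklift: 90 − 20·log₁₀(26.7/4.1) = 90 − 16.27 = 73.73 dB.
Σ 10^(L/10) = 4.747e+08 → L_total = 10·log₁₀(4.747e+08) = 86.76 dB.

87 dB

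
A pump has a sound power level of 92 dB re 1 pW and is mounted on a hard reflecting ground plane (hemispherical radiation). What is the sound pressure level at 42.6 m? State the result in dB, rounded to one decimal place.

L_p = L_w − 10·log₁₀(2π·r²) with r = 42.6 m.
2π·r² = 1.14e+04 m², 10·log₁₀ of that is 40.570 dB.
L_p = 92 − 40.570 = 51.43 dB.

51.4 dB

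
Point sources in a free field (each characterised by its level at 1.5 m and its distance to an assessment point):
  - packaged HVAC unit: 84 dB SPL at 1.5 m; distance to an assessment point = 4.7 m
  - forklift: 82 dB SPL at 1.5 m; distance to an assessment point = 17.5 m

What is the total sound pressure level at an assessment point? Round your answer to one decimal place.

74.3 dB SPL

First find each source's level at the receiver (point-source: −20·log₁₀(r/r_ref)), then combine on an intensity basis.
packaged HVAC unit: 84 − 20·log₁₀(4.7/1.5) = 84 − 9.92 = 74.08 dB SPL.
forklift: 82 − 20·log₁₀(17.5/1.5) = 82 − 21.34 = 60.66 dB SPL.
Σ 10^(L/10) = 2.675e+07 → L_total = 10·log₁₀(2.675e+07) = 74.27 dB SPL.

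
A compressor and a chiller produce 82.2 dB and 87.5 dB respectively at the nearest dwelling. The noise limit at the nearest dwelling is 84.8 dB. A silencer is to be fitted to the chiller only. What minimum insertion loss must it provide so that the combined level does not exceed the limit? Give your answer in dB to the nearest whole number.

Fixed contribution from the other source: Σ 10^(L/10) = 10^(82.2/10) = 1.660e+08 (82.20 dB).
The limit corresponds to 10^(84.8/10) = 3.020e+08; subtracting the fixed part leaves 1.360e+08 for the chiller, i.e. 81.34 dB.
Required insertion loss = 87.5 − 81.34 = 6.16 dB.

6 dB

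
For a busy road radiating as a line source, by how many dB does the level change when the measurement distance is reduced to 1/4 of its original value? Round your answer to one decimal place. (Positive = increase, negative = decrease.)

+6.0 dB

Line-source spreading: ΔL = −10·log₁₀(r₂/r₁).
ΔL = −10·log₁₀(0.25) = +6.02 dB.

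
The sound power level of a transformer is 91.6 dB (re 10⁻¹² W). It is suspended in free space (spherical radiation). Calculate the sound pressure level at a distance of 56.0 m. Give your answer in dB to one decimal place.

45.6 dB

L_p = L_w − 10·log₁₀(4π·r²) with r = 56.0 m.
4π·r² = 3.941e+04 m², 10·log₁₀ of that is 45.956 dB.
L_p = 91.6 − 45.956 = 45.64 dB.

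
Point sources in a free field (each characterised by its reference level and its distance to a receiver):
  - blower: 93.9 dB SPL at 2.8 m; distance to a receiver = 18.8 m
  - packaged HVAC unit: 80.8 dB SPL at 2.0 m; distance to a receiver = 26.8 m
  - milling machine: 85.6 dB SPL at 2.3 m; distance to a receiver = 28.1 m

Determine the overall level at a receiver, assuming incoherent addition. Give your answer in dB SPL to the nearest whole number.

Apply inverse-square spreading to bring every level to the receiver, then sum 10^(L/10).
blower: 93.9 − 20·log₁₀(18.8/2.8) = 93.9 − 16.54 = 77.36 dB SPL.
packaged HVAC unit: 80.8 − 20·log₁₀(26.8/2.0) = 80.8 − 22.54 = 58.26 dB SPL.
milling machine: 85.6 − 20·log₁₀(28.1/2.3) = 85.6 − 21.74 = 63.86 dB SPL.
Σ 10^(L/10) = 5.755e+07 → L_total = 10·log₁₀(5.755e+07) = 77.60 dB SPL.

78 dB SPL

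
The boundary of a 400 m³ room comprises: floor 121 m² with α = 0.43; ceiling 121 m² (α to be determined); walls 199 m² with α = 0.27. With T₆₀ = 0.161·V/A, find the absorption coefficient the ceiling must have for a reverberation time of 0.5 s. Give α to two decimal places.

A = 0.161·V/T₆₀ = 0.161·400/0.5 = 128.80 m² sabins.
Absorption from the other surfaces = 121·0.43 + 199·0.27 = 105.76 m², so the ceiling must supply 23.04 m² over 121 m².
α = 23.04/121 = 0.190.

0.19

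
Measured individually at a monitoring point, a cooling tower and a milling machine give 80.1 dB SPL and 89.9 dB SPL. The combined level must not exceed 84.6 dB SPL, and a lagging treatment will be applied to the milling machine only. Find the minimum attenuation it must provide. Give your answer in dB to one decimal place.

7.2 dB

The untreated sources together contribute 10^(80.1/10) = 1.023e+08, i.e. 80.10 dB SPL.
The limit corresponds to 10^(84.6/10) = 2.884e+08; subtracting the fixed part leaves 1.861e+08 for the milling machine, i.e. 82.70 dB SPL.
Required insertion loss = 89.9 − 82.70 = 7.20 dB.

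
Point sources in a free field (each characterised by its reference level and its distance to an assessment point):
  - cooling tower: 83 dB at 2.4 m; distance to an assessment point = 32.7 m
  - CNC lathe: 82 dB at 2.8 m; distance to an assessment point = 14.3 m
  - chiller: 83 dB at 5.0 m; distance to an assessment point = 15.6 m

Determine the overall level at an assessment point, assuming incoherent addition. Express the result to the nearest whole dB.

74 dB

Apply inverse-square spreading to bring every level to the receiver, then sum 10^(L/10).
cooling tower: 83 − 20·log₁₀(32.7/2.4) = 83 − 22.69 = 60.31 dB.
CNC lathe: 82 − 20·log₁₀(14.3/2.8) = 82 − 14.16 = 67.84 dB.
chiller: 83 − 20·log₁₀(15.6/5.0) = 83 − 9.88 = 73.12 dB.
Σ 10^(L/10) = 2.765e+07 → L_total = 10·log₁₀(2.765e+07) = 74.42 dB.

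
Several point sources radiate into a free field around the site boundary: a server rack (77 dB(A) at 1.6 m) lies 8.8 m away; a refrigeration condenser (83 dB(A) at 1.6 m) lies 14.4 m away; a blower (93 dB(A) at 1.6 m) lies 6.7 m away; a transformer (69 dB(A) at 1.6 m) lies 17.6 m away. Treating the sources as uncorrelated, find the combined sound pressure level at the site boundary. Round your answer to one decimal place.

Propagate each source to the receiver with L = L_ref − 20·log₁₀(r/r_ref), then add intensities.
server rack: 77 − 20·log₁₀(8.8/1.6) = 77 − 14.81 = 62.19 dB(A).
refrigeration condenser: 83 − 20·log₁₀(14.4/1.6) = 83 − 19.08 = 63.92 dB(A).
blower: 93 − 20·log₁₀(6.7/1.6) = 93 − 12.44 = 80.56 dB(A).
transformer: 69 − 20·log₁₀(17.6/1.6) = 69 − 20.83 = 48.17 dB(A).
Σ 10^(L/10) = 1.180e+08 → L_total = 10·log₁₀(1.180e+08) = 80.72 dB(A).

80.7 dB(A)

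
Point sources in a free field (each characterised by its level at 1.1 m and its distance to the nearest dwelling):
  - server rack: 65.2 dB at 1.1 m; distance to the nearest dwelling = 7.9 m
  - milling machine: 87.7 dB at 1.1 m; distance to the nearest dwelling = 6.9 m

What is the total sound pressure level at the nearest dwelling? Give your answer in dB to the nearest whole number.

72 dB

Propagate each source to the receiver with L = L_ref − 20·log₁₀(r/r_ref), then add intensities.
server rack: 65.2 − 20·log₁₀(7.9/1.1) = 65.2 − 17.12 = 48.08 dB.
milling machine: 87.7 − 20·log₁₀(6.9/1.1) = 87.7 − 15.95 = 71.75 dB.
Σ 10^(L/10) = 1.503e+07 → L_total = 10·log₁₀(1.503e+07) = 71.77 dB.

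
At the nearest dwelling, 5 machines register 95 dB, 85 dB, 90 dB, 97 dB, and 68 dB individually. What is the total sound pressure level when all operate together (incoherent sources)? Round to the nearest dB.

100 dB

Incoherent sources combine by intensity addition: L_total = 10·log₁₀(Σ 10^(L_i/10)).
Σ 10^(L/10) = 10^(95/10) + 10^(85/10) + 10^(90/10) + 10^(97/10) + 10^(68/10) = 9.497e+09.
L_total = 10·log₁₀(9.497e+09) = 99.78 dB.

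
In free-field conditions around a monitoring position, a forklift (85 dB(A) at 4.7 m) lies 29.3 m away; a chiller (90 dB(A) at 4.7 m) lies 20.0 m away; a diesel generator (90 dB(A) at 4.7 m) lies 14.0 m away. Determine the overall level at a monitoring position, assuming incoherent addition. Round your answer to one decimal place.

82.5 dB(A)

First find each source's level at the receiver (point-source: −20·log₁₀(r/r_ref)), then combine on an intensity basis.
forklift: 85 − 20·log₁₀(29.3/4.7) = 85 − 15.90 = 69.10 dB(A).
chiller: 90 − 20·log₁₀(20.0/4.7) = 90 − 12.58 = 77.42 dB(A).
diesel generator: 90 − 20·log₁₀(14.0/4.7) = 90 − 9.48 = 80.52 dB(A).
Σ 10^(L/10) = 1.761e+08 → L_total = 10·log₁₀(1.761e+08) = 82.46 dB(A).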